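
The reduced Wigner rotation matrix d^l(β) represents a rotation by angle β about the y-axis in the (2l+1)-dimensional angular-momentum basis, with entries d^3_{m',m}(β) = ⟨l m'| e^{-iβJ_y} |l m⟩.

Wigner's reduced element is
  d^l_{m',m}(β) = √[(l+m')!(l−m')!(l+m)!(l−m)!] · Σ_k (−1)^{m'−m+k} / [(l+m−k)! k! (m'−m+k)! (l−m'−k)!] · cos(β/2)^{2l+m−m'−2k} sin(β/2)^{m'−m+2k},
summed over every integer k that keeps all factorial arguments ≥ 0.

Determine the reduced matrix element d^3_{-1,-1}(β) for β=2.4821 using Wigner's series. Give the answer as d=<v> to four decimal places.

d^3_{-1,-1}(β=2.4821) via Wigner's sum:
Half-angle: c=0.323803, s=0.946125. N=√(2·24·2·24)=48.000000
k: max(0,(-1)−(-1))=0 … min(3+(-1),3−(-1))=2
  k=0: (−1)^0·48.0000/(48)·0.3238^6·0.9461^0 = +0.001153
  k=1: (−1)^1·48.0000/(6)·0.3238^4·0.9461^2 = -0.078725
  k=2: (−1)^2·48.0000/(8)·0.3238^2·0.9461^4 = +0.504088
d^3_{-1,-1}(2.4821) = +0.001153 -0.078725 +0.504088 = +0.426516

d=0.4265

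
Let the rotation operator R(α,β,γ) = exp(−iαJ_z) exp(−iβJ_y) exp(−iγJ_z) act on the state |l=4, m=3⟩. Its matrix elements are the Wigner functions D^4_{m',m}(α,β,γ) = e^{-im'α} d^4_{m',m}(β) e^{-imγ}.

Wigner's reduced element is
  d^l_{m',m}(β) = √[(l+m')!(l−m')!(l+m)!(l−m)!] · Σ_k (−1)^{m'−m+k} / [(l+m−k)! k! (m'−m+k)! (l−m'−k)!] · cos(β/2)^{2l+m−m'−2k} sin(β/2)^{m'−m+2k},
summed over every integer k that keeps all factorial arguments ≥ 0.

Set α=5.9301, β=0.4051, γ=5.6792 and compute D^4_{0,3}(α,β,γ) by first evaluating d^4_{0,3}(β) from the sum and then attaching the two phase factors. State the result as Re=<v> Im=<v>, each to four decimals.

D^4_{0,3}(5.9301,0.4051,5.6792) = e^{-i·0·5.9301}·d^4_{0,3}(0.4051)·e^{-i·3·5.6792}. Compute d first:
c=cos(0.4051/2)=0.979557, s=sin(0.4051/2)=0.201168; N=√[24·24·5040·1]=1703.830978
Admissible k: 3..4 (factorial args all ≥0)
  k=3: (−1)^0·1703.8310/(144)·0.9796^5·0.2012^3 = +0.086874
  k=4: (−1)^1·1703.8310/(144)·0.9796^3·0.2012^5 = -0.003664
d^4_{0,3}(0.4051) = +0.086874 -0.003664 = +0.083210
D = (+1.000000+0.000000i)·(+0.083210)·(-0.238829+0.971062i) = -0.019873+0.080802i

Re=-0.0199 Im=0.0808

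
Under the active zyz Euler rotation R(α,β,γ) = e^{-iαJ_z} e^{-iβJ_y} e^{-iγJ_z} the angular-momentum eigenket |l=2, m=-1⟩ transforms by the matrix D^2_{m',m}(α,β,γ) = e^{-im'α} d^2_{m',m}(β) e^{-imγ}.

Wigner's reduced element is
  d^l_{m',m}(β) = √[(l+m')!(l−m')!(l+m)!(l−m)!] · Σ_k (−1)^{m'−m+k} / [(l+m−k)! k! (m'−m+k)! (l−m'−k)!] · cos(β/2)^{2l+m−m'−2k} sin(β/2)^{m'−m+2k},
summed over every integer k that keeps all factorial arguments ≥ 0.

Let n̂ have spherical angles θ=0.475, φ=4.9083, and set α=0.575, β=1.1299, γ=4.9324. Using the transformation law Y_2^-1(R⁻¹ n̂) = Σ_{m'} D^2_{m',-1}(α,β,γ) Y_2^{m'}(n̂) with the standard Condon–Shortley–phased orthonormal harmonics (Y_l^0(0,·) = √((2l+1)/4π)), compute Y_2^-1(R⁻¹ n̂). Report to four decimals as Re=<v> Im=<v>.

Need the full column D^2_{m',-1} for m'=−2..2 at α=0.575, β=1.1299, γ=4.9324.
cos(β/2)=0.844615, sin(β/2)=0.535374
d^2_{-2,-1}: single k=1 term ⇒ +0.645155;  D = +0.632194-0.128669i
d^2_{-1,-1}: k∈[0..1] ⇒ +0.508904 -0.613413 = -0.104509;  D = -0.074606+0.073185i
d^2_{0,-1}: k∈[0..1] ⇒ -0.790150 +0.317472 = -0.472678;  D = -0.103157+0.461284i
d^2_{1,-1}: k∈[0..1] ⇒ +0.613413 -0.082154 = +0.531259;  D = -0.184655-0.498135i
d^2_{2,-1}: single k=0 term ⇒ -0.259215;  D = +0.207790+0.154970i
Y_2^{m'}(θ=0.475,φ=4.9083) and Σ D·Y over m':
  (+0.6322-0.1287i)·(-0.0747+0.0309i)  (-0.0746+0.0732i)·(+0.0612+0.3082i)  (-0.1032+0.4613i)·(+0.4329+0.0000i)  (-0.1847-0.4981i)·(-0.0612+0.3082i)  (+0.2078+0.1550i)·(-0.0747-0.0309i)
Y_2^-1(R⁻¹ n̂) = +0.039071+0.165853i

Re=0.0391 Im=0.1659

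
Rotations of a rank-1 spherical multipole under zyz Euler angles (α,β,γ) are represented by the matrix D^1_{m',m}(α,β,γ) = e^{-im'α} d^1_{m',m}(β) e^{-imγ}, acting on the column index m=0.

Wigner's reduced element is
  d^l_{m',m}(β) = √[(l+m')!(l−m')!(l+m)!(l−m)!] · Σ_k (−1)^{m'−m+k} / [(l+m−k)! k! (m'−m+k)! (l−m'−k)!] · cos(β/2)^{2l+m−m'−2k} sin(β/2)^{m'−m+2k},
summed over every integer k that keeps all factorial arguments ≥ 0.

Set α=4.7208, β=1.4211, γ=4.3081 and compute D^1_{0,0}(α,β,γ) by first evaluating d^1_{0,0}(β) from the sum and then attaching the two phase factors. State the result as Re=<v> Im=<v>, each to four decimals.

Split into d^1_{0,0}(β=1.4211) × two z-phases.
Half-angle: c=0.758003, s=0.652251. N=√(1·1·1·1)=1.000000
k∈{0,1} keeps every argument non-negative
  k=0: (−1)^0·1.0000/(1)·0.7580^2·0.6523^0 = +0.574569
  k=1: (−1)^1·1.0000/(1)·0.7580^0·0.6523^2 = -0.425431
d^1_{0,0}(1.4211) = +0.574569 -0.425431 = +0.149138
Phases: e^{-i·(0)·4.7208}=+1.000000+0.000000i, e^{-i·(0)·4.3081}=+1.000000+0.000000i ⇒ D=+0.149138+0.000000i

Re=0.1491 Im=0.0000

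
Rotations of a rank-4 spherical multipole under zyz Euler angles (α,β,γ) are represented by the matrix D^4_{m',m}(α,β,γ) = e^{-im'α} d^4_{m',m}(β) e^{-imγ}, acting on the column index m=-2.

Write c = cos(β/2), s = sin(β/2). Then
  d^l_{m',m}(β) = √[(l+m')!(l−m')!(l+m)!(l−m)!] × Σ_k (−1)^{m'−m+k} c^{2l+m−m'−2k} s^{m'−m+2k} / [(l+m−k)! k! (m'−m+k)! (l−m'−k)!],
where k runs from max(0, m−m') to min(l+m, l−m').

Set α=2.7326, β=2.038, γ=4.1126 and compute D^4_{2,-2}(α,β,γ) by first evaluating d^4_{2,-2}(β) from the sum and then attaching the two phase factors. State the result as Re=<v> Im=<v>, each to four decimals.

Re=0.3577 Im=-0.1435

D^4_{2,-2}(2.7326,2.038,4.1126) = e^{-i·2·2.7326}·d^4_{2,-2}(2.038)·e^{-i·-2·4.1126}. Compute d first:
With c≡cos(β/2)=0.524218 and s≡sin(β/2)=0.851584, N=[720·2·2·720]^{1/2}=1440.000000
Admissible k: 0..2 (factorial args all ≥0)
  k=0: (−1)^4·1440.0000/(96)·0.5242^4·0.8516^4 = +0.595729
  k=1: (−1)^5·1440.0000/(120)·0.5242^2·0.8516^6 = -1.257681
  k=2: (−1)^6·1440.0000/(1440)·0.5242^0·0.8516^8 = +0.276580
d^4_{2,-2}(2.038) = +0.595729 -1.257681 +0.276580 = -0.385372
D = (+0.683693+0.729770i)·(-0.385372)·(-0.362751+0.931886i) = +0.357653-0.143512i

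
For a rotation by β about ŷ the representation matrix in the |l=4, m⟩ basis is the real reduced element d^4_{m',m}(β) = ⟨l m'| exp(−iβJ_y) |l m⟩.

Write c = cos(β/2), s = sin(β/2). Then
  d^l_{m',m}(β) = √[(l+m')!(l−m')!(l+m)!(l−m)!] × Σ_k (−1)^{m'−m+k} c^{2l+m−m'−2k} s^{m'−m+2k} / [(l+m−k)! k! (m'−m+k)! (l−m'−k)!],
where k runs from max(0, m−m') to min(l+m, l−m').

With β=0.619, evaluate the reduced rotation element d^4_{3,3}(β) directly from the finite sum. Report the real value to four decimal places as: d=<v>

d=0.1925

d^4_{3,3}(β=0.619) via Wigner's sum:
c=cos(0.619/2)=0.952486, s=sin(0.619/2)=0.304582; N=√[5040·1·5040·1]=5040.000000
k∈{0,1} keeps every argument non-negative
  k=0: (−1)^0·5040.0000/(5040)·0.9525^8·0.3046^0 = +0.677437
  k=1: (−1)^1·5040.0000/(720)·0.9525^6·0.3046^2 = -0.484908
d^4_{3,3}(0.619) = +0.677437 -0.484908 = +0.192529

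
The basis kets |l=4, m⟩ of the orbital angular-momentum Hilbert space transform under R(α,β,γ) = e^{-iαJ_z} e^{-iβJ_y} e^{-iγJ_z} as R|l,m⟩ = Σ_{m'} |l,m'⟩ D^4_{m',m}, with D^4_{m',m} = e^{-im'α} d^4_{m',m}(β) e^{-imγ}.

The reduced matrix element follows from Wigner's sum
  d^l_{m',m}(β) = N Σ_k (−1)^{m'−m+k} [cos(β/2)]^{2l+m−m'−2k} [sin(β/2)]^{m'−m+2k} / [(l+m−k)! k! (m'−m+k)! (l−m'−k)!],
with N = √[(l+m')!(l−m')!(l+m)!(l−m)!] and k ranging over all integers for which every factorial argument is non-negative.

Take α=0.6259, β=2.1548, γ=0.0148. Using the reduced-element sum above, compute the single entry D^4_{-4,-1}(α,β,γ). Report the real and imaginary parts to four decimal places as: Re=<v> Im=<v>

Re=-0.0989 Im=0.0711

First d^4_{-4,-1}(β=2.1548), then the phase factors e^{-i(-4)α} and e^{-i(-1)γ}:
c=cos(2.1548/2)=0.473620, s=sin(2.1548/2)=0.880729; N=√[1·40320·6·120]=5387.986637
k: max(0,(-1)−(-4))=3 … min(4+(-1),4−(-4))=3
  k=3: (−1)^0·5387.9866/(720)·0.4736^5·0.8807^3 = +0.121835
d^4_{-4,-1}(2.1548) = +0.121835
Phases: e^{-i·(-4)·0.6259}=-0.803293+0.595584i, e^{-i·(-1)·0.0148}=+0.999890+0.014799i ⇒ D=-0.098932+0.071106i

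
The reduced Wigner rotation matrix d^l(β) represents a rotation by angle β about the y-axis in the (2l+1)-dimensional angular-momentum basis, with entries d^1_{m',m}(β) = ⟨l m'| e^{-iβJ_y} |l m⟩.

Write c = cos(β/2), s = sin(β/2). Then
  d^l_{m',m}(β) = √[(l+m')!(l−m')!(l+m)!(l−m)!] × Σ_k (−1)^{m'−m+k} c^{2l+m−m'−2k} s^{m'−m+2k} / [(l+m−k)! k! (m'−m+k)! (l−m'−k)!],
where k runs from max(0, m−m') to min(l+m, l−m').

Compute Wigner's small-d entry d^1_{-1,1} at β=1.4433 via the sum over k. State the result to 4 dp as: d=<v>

d^1_{-1,1}(β=1.4433) via Wigner's sum:
c=cos(1.4433/2)=0.750717, s=sin(1.4433/2)=0.660624; N=√[1·2·2·1]=2.000000
k: max(0,(1)−(-1))=2 … min(1+(1),1−(-1))=2
  k=2: (−1)^0·2.0000/(2)·0.7507^0·0.6606^2 = +0.436424
d^1_{-1,1}(1.4433) = +0.436424

d=0.4364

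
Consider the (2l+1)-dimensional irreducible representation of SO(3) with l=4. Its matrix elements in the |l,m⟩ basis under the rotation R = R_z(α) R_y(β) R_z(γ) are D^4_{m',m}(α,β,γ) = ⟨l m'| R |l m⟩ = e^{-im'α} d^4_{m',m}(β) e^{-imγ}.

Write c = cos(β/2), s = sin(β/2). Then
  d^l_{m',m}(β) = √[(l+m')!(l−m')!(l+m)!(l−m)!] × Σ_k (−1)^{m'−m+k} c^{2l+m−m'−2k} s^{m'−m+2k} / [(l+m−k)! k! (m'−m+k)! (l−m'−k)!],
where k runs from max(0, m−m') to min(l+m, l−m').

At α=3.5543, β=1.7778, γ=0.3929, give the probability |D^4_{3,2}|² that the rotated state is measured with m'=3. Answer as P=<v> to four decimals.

P=0.1662

D^4_{3,2}(3.5543,1.7778,0.3929) = e^{-i·3·3.5543}·d^4_{3,2}(1.7778)·e^{-i·2·0.3929}. Compute d first:
c=cos(1.7778/2)=0.630266, s=sin(1.7778/2)=0.776379; N=√[5040·1·720·2]=2693.993318
The bounds max(0,m−m')=0 and min(l+m,l−m')=1 give 2 terms
  k=0: (−1)^1·2693.9933/(720)·0.6303^7·0.7764^1 = -0.114764
  k=1: (−1)^2·2693.9933/(240)·0.6303^5·0.7764^3 = +0.522429
d^4_{3,2}(1.7778) = -0.114764 +0.522429 = +0.407665
|D^4_{3,2}|² = |d^4_{3,2}(β)|² = (+0.407665)² = 0.166191 (the z-rotation phases have unit modulus)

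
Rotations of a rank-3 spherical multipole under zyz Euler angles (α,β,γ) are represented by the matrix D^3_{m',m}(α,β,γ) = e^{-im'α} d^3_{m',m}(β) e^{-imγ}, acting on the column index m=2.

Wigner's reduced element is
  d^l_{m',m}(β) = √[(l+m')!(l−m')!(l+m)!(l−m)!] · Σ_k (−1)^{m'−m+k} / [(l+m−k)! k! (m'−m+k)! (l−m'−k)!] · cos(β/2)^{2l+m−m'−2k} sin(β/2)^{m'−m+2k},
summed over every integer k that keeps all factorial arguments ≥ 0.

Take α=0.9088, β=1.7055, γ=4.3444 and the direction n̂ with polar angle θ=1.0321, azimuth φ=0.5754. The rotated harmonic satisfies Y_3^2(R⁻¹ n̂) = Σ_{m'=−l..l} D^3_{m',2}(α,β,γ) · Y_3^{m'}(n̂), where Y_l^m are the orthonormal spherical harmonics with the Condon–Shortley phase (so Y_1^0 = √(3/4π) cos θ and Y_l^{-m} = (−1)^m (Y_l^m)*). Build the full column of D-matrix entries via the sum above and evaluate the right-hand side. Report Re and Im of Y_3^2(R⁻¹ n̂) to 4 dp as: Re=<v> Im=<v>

Re=0.0067 Im=-0.3454

Need the full column D^3_{m',2} for m'=−3..3 at α=0.9088, β=1.7055, γ=4.3444.
cos(β/2)=0.657915, sin(β/2)=0.753093
d^3_{-3,2}: single k=5 term ⇒ +0.390379;  D = +0.370465+0.123091i
d^3_{-2,2}: k∈[4..5] ⇒ +0.696149 -0.182427 = +0.513722;  D = +0.427439-0.284967i
d^3_{-1,2}: k∈[3..4] ⇒ +0.769279 -0.503978 = +0.265301;  D = +0.019610-0.264575i
d^3_{0,2}: k∈[2..3] ⇒ +0.582017 -0.762593 = -0.180577;  D = +0.133839+0.121223i
d^3_{1,2}: k∈[1..2] ⇒ +0.293559 -0.769279 = -0.475719;  D = +0.468633-0.081806i
d^3_{2,2}: k∈[0..1] ⇒ +0.081099 -0.531306 = -0.450207;  D = +0.211551-0.397407i
d^3_{3,2}: single k=0 term ⇒ -0.227390;  D = -0.092643-0.207662i
Y_3^{m'}(θ=1.0321,φ=0.5754) and Σ D·Y over m':
  (+0.3705+0.1231i)·(-0.0408-0.2607i)  (+0.4274-0.2850i)·(+0.1575-0.3527i)  (+0.0196-0.2646i)·(+0.0735-0.0477i)  (+0.1338+0.1212i)·(-0.3224+0.0000i)  (+0.4686-0.0818i)·(-0.0735-0.0477i)  (+0.2116-0.3974i)·(+0.1575+0.3527i)  (-0.0926-0.2077i)·(+0.0408-0.2607i)
Y_3^2(R⁻¹ n̂) = +0.006665-0.345384i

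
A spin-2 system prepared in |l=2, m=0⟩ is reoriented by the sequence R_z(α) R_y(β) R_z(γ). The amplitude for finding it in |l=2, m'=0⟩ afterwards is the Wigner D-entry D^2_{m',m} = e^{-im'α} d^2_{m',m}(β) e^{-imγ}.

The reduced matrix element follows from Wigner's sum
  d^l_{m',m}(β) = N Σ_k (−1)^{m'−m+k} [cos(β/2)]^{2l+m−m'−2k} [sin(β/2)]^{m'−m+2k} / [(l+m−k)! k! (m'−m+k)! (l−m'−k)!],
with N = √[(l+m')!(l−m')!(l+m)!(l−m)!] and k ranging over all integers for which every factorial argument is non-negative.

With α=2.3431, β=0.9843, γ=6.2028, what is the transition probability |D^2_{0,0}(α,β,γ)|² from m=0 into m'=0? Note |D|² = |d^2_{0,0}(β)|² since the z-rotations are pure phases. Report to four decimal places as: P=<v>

P=0.0016

First d^2_{0,0}(β=0.9843), then the phase factors e^{-i(0)α} and e^{-i(0)γ}:
Half-angle: c=0.881319, s=0.472522. N=√(2·2·2·2)=4.000000
Admissible k: 0..2 (factorial args all ≥0)
  k=0: (−1)^0·4.0000/(4)·0.8813^4·0.4725^0 = +0.603299
  k=1: (−1)^1·4.0000/(1)·0.8813^2·0.4725^2 = -0.693697
  k=2: (−1)^2·4.0000/(4)·0.8813^0·0.4725^4 = +0.049853
d^2_{0,0}(0.9843) = +0.603299 -0.693697 +0.049853 = -0.040546
|D^2_{0,0}|² = |d^2_{0,0}(β)|² = (-0.040546)² = 0.001644 (the z-rotation phases have unit modulus)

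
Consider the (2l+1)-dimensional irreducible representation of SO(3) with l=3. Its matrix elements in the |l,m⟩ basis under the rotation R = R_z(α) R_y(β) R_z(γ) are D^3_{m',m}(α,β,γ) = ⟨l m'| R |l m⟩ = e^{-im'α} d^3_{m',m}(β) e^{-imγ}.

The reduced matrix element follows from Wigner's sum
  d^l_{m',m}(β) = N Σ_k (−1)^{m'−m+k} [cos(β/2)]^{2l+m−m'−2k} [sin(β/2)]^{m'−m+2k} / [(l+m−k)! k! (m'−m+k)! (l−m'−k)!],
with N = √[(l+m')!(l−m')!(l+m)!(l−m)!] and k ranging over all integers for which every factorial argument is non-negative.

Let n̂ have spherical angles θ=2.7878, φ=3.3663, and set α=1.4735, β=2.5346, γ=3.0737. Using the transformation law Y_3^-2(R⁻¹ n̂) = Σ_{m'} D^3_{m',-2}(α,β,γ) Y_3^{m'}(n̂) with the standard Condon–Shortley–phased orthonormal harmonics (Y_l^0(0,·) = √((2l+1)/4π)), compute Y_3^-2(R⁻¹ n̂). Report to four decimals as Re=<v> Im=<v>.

Re=0.1625 Im=-0.3223

Need the full column D^3_{m',-2} for m'=−3..3 at α=1.4735, β=2.5346, γ=3.0737.
cos(β/2)=0.298859, sin(β/2)=0.954297
d^3_{-3,-2}: single k=1 term ⇒ +0.005573;  D = -0.002311-0.005071i
d^3_{-2,-2}: k∈[0..1] ⇒ +0.000713 -0.036325 = -0.035612;  D = +0.033686-0.011553i
d^3_{-1,-2}: k∈[0..1] ⇒ -0.007195 +0.146716 = +0.139522;  D = +0.032226+0.135749i
d^3_{0,-2}: k∈[0..1] ⇒ +0.039792 -0.405721 = -0.365929;  D = -0.362561+0.049535i
d^3_{1,-2}: k∈[0..1] ⇒ -0.146716 +0.747970 = +0.601254;  D = -0.023136-0.600809i
d^3_{2,-2}: k∈[0..1] ⇒ +0.370371 -0.755270 = -0.384900;  D = +0.384235+0.022622i
d^3_{3,-2}: single k=0 term ⇒ -0.579375;  D = +0.090076-0.572331i
Y_3^{m'}(θ=2.7878,φ=3.3663) and Σ D·Y over m':
  (-0.0023-0.0051i)·(-0.0136+0.0108i)  (+0.0337-0.0116i)·(-0.1036+0.0500i)  (+0.0322+0.1357i)·(-0.3711+0.0848i)  (-0.3626+0.0495i)·(-0.4900+0.0000i)  (-0.0231-0.6008i)·(+0.3711+0.0848i)  (+0.3842+0.0226i)·(-0.1036-0.0500i)  (+0.0901-0.5723i)·(+0.0136+0.0108i)
Y_3^-2(R⁻¹ n̂) = +0.162466-0.322253i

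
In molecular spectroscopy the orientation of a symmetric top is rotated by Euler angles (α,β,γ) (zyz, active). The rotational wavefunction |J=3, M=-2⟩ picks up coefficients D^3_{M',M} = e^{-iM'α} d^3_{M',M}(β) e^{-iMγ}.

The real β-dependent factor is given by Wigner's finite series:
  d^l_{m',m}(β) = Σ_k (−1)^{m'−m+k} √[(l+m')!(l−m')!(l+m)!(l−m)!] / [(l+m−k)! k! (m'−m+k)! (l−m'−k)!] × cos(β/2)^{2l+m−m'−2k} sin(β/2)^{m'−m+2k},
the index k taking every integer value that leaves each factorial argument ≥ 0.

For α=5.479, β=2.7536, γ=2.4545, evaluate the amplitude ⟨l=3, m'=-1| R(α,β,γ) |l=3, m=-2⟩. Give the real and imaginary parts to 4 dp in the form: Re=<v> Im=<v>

First d^3_{-1,-2}(β=2.7536), then the phase factors e^{-i(-1)α} and e^{-i(-2)γ}:
With c≡cos(β/2)=0.192782 and s≡sin(β/2)=0.981242, N=[2·24·1·120]^{1/2}=75.894664
Admissible k: 0..1 (factorial args all ≥0)
  k=0: (−1)^1·75.8947/(24)·0.1928^5·0.9812^1 = -0.000826
  k=1: (−1)^2·75.8947/(12)·0.1928^3·0.9812^3 = +0.042811
d^3_{-1,-2}(2.7536) = -0.000826 +0.042811 = +0.041985
Phases: e^{-i·(-1)·5.479}=+0.693698-0.720266i, e^{-i·(-2)·2.4545}=+0.195347-0.980734i ⇒ D=-0.023968-0.034471i

Re=-0.0240 Im=-0.0345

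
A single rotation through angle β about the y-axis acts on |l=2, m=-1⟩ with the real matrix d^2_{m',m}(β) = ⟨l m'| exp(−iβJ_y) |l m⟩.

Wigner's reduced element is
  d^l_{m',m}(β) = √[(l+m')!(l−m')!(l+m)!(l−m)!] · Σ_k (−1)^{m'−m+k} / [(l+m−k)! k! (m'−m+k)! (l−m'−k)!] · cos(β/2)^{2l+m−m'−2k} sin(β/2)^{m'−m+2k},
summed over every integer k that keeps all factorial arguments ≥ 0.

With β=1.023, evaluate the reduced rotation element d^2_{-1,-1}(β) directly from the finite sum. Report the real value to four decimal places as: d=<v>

d=0.0316

d^2_{-1,-1}(β=1.023) via Wigner's sum:
With c≡cos(β/2)=0.872011 and s≡sin(β/2)=0.489486, N=[1·6·1·6]^{1/2}=6.000000
Admissible k: 0..1 (factorial args all ≥0)
  k=0: (−1)^0·6.0000/(6)·0.8720^4·0.4895^0 = +0.578214
  k=1: (−1)^1·6.0000/(2)·0.8720^2·0.4895^2 = -0.546570
d^2_{-1,-1}(1.023) = +0.578214 -0.546570 = +0.031644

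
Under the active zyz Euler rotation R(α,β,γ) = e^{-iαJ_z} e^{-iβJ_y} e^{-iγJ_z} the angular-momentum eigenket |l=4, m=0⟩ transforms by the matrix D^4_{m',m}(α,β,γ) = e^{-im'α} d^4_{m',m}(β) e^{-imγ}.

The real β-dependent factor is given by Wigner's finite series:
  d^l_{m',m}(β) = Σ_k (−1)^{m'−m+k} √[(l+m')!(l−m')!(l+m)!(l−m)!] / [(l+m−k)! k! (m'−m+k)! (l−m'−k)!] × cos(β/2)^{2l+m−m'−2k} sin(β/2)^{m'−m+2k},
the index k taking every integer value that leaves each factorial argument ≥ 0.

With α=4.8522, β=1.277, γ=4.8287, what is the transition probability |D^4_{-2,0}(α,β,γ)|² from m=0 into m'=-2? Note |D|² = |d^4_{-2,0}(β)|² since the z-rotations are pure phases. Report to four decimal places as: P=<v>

P=0.0224

First d^4_{-2,0}(β=1.277), then the phase factors e^{-i(-2)α} and e^{-i(0)γ}:
c=cos(1.277/2)=0.802991, s=sin(1.277/2)=0.595992; N=√[2·720·24·24]=910.735966
k: max(0,(0)−(-2))=2 … min(4+(0),4−(-2))=4
  k=2: (−1)^0·910.7360/(96)·0.8030^6·0.5960^2 = +0.903368
  k=3: (−1)^1·910.7360/(36)·0.8030^4·0.5960^4 = -1.327066
  k=4: (−1)^2·910.7360/(96)·0.8030^2·0.5960^6 = +0.274147
d^4_{-2,0}(1.277) = +0.903368 -1.327066 +0.274147 = -0.149552
|D^4_{-2,0}|² = |d^4_{-2,0}(β)|² = (-0.149552)² = 0.022366 (the z-rotation phases have unit modulus)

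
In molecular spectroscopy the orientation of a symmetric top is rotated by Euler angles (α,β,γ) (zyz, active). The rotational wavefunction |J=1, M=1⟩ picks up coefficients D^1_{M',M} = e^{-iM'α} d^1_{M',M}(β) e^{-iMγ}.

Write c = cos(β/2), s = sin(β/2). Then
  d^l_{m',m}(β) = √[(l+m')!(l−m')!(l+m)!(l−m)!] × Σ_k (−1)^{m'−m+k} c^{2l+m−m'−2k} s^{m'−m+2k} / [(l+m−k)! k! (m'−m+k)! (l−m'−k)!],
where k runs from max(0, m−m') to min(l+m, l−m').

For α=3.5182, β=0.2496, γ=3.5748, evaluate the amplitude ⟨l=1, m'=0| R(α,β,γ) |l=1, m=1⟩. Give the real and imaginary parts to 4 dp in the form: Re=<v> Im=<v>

D^1_{0,1}(3.5182,0.2496,3.5748) = e^{-i·0·3.5182}·d^1_{0,1}(0.2496)·e^{-i·1·3.5748}. Compute d first:
With c≡cos(β/2)=0.992223 and s≡sin(β/2)=0.124476, N=[1·1·2·1]^{1/2}=1.414214
Admissible k: 1..1 (factorial args all ≥0)
  k=1: (−1)^0·1.4142/(1)·0.9922^1·0.1245^1 = +0.174667
d^1_{0,1}(0.2496) = +0.174667
Attach z-rotation phases: D = e^{-i(0)(3.5182)}·(+0.174667)·e^{-i(1)(3.5748)} = -0.158532+0.073322i

Re=-0.1585 Im=0.0733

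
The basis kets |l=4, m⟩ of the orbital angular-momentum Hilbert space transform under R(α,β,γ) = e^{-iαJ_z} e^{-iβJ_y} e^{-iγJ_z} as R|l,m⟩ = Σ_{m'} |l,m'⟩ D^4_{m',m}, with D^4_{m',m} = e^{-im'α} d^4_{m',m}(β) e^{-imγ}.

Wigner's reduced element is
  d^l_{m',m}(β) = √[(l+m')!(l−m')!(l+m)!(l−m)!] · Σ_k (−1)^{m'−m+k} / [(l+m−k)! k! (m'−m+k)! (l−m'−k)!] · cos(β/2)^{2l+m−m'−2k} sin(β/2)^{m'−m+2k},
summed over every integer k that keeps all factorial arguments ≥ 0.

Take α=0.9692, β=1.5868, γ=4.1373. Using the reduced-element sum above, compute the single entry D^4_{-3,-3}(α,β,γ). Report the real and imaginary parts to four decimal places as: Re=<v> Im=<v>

Split into d^4_{-3,-3}(β=1.5868) × two z-phases.
With c≡cos(β/2)=0.701426 and s≡sin(β/2)=0.712742, N=[1·5040·1·5040]^{1/2}=5040.000000
The bounds max(0,m−m')=0 and min(l+m,l−m')=1 give 2 terms
  k=0: (−1)^0·5040.0000/(5040)·0.7014^8·0.7127^0 = +0.058594
  k=1: (−1)^1·5040.0000/(720)·0.7014^6·0.7127^2 = -0.423501
d^4_{-3,-3}(1.5868) = +0.058594 -0.423501 = -0.364907
Attach z-rotation phases: D = e^{-i(-3)(0.9692)}·(-0.364907)·e^{-i(-3)(4.1373)} = +0.337718-0.138214i

Re=0.3377 Im=-0.1382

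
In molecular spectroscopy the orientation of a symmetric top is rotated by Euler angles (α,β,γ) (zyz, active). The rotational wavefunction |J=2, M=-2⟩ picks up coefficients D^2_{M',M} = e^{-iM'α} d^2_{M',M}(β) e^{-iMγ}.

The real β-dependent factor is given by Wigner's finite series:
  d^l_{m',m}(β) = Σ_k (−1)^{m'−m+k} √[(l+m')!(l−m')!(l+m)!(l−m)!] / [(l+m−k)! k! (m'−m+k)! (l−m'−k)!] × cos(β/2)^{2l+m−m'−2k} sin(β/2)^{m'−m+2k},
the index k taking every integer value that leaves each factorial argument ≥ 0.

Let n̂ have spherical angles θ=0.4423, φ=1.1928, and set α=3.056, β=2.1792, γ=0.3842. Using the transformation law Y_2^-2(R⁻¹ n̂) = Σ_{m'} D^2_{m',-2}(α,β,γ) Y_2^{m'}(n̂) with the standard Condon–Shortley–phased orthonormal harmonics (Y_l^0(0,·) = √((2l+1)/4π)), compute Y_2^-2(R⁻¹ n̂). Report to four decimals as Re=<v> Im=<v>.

Re=0.2261 Im=-0.0770

Need the full column D^2_{m',-2} for m'=−2..2 at α=3.056, β=2.1792, γ=0.3842.
cos(β/2)=0.462840, sin(β/2)=0.886442
d^2_{-2,-2}: single k=0 term ⇒ +0.045891;  D = +0.037947+0.025806i
d^2_{-1,-2}: single k=0 term ⇒ -0.175781;  D = +0.136372+0.110913i
d^2_{0,-2}: single k=0 term ⇒ +0.412323;  D = +0.296470+0.286559i
d^2_{1,-2}: single k=0 term ⇒ -0.644780;  D = +0.423607+0.486106i
d^2_{2,-2}: single k=0 term ⇒ +0.617449;  D = +0.364371+0.498475i
Y_2^{m'}(θ=0.4423,φ=1.1928) and Σ D·Y over m':
  (+0.0379+0.0258i)·(-0.0515-0.0485i)  (+0.1364+0.1109i)·(+0.1103-0.2777i)  (+0.2965+0.2866i)·(+0.4574+0.0000i)  (+0.4236+0.4861i)·(-0.1103-0.2777i)  (+0.3644+0.4985i)·(-0.0515+0.0485i)
Y_2^-2(R⁻¹ n̂) = +0.226099-0.076977i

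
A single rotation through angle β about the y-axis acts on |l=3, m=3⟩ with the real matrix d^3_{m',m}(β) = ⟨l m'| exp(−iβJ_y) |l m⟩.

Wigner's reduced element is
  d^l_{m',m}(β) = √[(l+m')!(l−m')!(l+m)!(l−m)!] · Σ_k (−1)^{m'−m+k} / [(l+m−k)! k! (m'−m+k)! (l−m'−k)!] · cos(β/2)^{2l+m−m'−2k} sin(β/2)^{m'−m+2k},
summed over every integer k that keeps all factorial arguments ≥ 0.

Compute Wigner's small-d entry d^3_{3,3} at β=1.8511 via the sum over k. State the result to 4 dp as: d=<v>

d^3_{3,3}(β=1.8511) via Wigner's sum:
With c≡cos(β/2)=0.601395 and s≡sin(β/2)=0.798952, N=[720·1·720·1]^{1/2}=720.000000
Admissible k: 0..0 (factorial args all ≥0)
  k=0: (−1)^0·720.0000/(720)·0.6014^6·0.7990^0 = +0.047311
d^3_{3,3}(1.8511) = +0.047311

d=0.0473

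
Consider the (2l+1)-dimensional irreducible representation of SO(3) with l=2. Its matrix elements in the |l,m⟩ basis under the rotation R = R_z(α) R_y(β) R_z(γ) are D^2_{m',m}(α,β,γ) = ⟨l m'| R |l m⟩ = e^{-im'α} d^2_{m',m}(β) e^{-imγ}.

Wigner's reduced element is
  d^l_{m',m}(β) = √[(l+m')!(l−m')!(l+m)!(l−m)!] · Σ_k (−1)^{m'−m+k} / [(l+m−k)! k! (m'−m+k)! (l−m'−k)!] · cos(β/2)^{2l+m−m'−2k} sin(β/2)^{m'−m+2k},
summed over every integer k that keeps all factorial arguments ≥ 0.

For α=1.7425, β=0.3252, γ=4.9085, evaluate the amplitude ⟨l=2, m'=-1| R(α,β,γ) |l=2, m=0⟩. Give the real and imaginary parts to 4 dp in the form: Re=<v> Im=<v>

Re=-0.0634 Im=0.3653

Split into d^2_{-1,0}(β=0.3252) × two z-phases.
With c≡cos(β/2)=0.986810 and s≡sin(β/2)=0.161884, N=[1·6·2·2]^{1/2}=4.898979
k: max(0,(0)−(-1))=1 … min(2+(0),2−(-1))=2
  k=1: (−1)^0·4.8990/(2)·0.9868^3·0.1619^1 = +0.381049
  k=2: (−1)^1·4.8990/(2)·0.9868^1·0.1619^3 = -0.010255
d^2_{-1,0}(0.3252) = +0.381049 -0.010255 = +0.370794
D = (-0.170861+0.985295i)·(+0.370794)·(+1.000000+0.000000i) = -0.063354+0.365342i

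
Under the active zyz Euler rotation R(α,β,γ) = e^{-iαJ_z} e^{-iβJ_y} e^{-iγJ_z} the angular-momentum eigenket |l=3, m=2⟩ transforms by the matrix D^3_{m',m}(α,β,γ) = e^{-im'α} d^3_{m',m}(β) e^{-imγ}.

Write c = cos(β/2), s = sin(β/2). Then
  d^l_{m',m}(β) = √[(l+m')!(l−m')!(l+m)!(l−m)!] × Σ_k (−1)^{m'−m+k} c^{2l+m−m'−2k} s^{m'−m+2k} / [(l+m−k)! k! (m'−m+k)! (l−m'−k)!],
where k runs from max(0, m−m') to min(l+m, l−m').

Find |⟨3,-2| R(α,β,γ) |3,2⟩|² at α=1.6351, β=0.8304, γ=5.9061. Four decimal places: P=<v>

P=0.0113

D^3_{-2,2}(1.6351,0.8304,5.9061) = e^{-i·-2·1.6351}·d^3_{-2,2}(0.8304)·e^{-i·2·5.9061}. Compute d first:
Half-angle: c=0.915036, s=0.403373. N=√(1·120·120·1)=120.000000
Admissible k: 4..5 (factorial args all ≥0)
  k=4: (−1)^0·120.0000/(24)·0.9150^2·0.4034^4 = +0.110834
  k=5: (−1)^1·120.0000/(120)·0.9150^0·0.4034^6 = -0.004308
d^3_{-2,2}(0.8304) = +0.110834 -0.004308 = +0.106526
|D^3_{-2,2}|² = |d^3_{-2,2}(β)|² = (+0.106526)² = 0.011348 (the z-rotation phases have unit modulus)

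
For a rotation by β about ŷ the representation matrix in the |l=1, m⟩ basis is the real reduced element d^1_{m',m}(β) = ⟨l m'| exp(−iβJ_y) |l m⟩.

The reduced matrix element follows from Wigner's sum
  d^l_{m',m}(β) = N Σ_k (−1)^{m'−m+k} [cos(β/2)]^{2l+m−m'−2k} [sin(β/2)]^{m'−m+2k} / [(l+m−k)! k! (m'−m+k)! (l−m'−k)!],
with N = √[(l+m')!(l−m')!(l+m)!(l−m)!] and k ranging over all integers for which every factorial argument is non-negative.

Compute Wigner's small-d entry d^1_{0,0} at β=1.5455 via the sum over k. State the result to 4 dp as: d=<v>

d^1_{0,0}(β=1.5455) via Wigner's sum:
With c≡cos(β/2)=0.715994 and s≡sin(β/2)=0.698107, N=[1·1·1·1]^{1/2}=1.000000
The bounds max(0,m−m')=0 and min(l+m,l−m')=1 give 2 terms
  k=0: (−1)^0·1.0000/(1)·0.7160^2·0.6981^0 = +0.512647
  k=1: (−1)^1·1.0000/(1)·0.7160^0·0.6981^2 = -0.487353
d^1_{0,0}(1.5455) = +0.512647 -0.487353 = +0.025294

d=0.0253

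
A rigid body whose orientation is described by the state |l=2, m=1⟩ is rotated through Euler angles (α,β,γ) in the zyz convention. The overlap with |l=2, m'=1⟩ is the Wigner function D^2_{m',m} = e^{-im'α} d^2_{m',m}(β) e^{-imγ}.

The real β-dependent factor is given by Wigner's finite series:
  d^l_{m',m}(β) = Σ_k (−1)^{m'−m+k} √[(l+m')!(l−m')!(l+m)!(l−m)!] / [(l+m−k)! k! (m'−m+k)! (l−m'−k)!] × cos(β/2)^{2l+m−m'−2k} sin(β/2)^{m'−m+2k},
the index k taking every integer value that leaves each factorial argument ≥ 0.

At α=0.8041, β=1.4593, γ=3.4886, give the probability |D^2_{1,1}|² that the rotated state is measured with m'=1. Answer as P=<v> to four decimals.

P=0.1866

First d^2_{1,1}(β=1.4593), then the phase factors e^{-i(1)α} and e^{-i(1)γ}:
Half-angle: c=0.745408, s=0.666609. N=√(6·1·6·1)=6.000000
k: max(0,(1)−(1))=0 … min(2+(1),2−(1))=1
  k=0: (−1)^0·6.0000/(6)·0.7454^4·0.6666^0 = +0.308728
  k=1: (−1)^1·6.0000/(2)·0.7454^2·0.6666^2 = -0.740715
d^2_{1,1}(1.4593) = +0.308728 -0.740715 = -0.431987
|D^2_{1,1}|² = |d^2_{1,1}(β)|² = (-0.431987)² = 0.186613 (the z-rotation phases have unit modulus)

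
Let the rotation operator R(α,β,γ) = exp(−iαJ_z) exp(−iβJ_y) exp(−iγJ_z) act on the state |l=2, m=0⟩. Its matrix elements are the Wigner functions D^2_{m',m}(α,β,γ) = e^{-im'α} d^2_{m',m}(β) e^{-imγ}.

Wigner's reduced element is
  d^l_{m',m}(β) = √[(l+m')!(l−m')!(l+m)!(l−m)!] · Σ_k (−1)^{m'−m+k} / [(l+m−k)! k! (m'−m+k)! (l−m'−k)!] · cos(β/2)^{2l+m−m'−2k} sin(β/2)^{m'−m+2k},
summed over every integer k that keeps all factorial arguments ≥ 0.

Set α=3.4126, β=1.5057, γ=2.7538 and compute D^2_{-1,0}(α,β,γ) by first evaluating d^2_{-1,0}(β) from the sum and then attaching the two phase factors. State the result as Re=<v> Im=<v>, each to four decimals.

Split into d^2_{-1,0}(β=1.5057) × two z-phases.
Half-angle: c=0.729743, s=0.683721. N=√(1·6·2·2)=4.898979
The bounds max(0,m−m')=1 and min(l+m,l−m')=2 give 2 terms
  k=1: (−1)^0·4.8990/(2)·0.7297^3·0.6837^1 = +0.650826
  k=2: (−1)^1·4.8990/(2)·0.7297^1·0.6837^3 = -0.571325
d^2_{-1,0}(1.5057) = +0.650826 -0.571325 = +0.079501
Phases: e^{-i·(-1)·3.4126}=-0.963502-0.267702i, e^{-i·(0)·2.7538}=+1.000000+0.000000i ⇒ D=-0.076600-0.021283i

Re=-0.0766 Im=-0.0213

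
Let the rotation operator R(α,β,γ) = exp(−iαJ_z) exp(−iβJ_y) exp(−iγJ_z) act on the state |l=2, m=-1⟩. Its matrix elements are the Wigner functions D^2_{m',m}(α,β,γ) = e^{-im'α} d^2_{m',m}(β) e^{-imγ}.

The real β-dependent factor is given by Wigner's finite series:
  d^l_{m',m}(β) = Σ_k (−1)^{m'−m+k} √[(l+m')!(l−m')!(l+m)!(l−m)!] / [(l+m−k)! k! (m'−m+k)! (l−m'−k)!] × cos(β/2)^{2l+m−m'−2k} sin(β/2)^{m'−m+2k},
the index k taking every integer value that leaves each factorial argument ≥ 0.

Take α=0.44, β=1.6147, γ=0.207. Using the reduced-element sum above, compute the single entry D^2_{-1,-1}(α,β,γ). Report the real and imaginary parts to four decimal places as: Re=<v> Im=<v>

Re=-0.4149 Im=-0.3135

Split into d^2_{-1,-1}(β=1.6147) × two z-phases.
With c≡cos(β/2)=0.691415 and s≡sin(β/2)=0.722457, N=[1·6·1·6]^{1/2}=6.000000
k∈{0,1} keeps every argument non-negative
  k=0: (−1)^0·6.0000/(6)·0.6914^4·0.7225^0 = +0.228537
  k=1: (−1)^1·6.0000/(2)·0.6914^2·0.7225^2 = -0.748555
d^2_{-1,-1}(1.6147) = +0.228537 -0.748555 = -0.520018
Attach z-rotation phases: D = e^{-i(-1)(0.44)}·(-0.520018)·e^{-i(-1)(0.207)} = -0.414921-0.313465i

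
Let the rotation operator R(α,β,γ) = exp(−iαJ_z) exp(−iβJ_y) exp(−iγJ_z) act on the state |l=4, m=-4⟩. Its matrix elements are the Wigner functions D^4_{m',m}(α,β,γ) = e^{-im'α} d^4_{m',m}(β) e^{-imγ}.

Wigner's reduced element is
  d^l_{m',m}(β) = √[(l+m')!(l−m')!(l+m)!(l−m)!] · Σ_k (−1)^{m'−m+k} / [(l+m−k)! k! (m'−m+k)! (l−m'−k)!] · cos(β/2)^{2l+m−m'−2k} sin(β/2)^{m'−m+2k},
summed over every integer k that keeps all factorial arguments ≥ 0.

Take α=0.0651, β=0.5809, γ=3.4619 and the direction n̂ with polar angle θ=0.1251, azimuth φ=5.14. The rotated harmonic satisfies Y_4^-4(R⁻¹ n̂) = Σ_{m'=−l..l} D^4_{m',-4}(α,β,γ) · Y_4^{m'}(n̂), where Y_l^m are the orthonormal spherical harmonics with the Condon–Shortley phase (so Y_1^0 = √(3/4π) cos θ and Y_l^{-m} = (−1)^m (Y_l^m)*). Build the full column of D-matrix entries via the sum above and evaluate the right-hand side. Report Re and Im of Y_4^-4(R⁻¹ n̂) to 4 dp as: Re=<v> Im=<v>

Need the full column D^4_{m',-4} for m'=−4..4 at α=0.0651, β=0.5809, γ=3.4619.
cos(β/2)=0.958115, sin(β/2)=0.286383
d^4_{-4,-4}: single k=0 term ⇒ +0.710136;  D = +0.020710+0.709834i
d^4_{-3,-4}: single k=0 term ⇒ -0.600367;  D = -0.056511-0.597701i
d^4_{-2,-4}: single k=0 term ⇒ +0.335723;  D = +0.053277+0.331468i
d^4_{-1,-4}: single k=0 term ⇒ -0.141914;  D = -0.031588-0.138354i
d^4_{0,-4}: single k=0 term ⇒ +0.047425;  D = +0.013542+0.045451i
d^4_{1,-4}: single k=0 term ⇒ -0.012679;  D = -0.004403-0.011890i
d^4_{2,-4}: single k=0 term ⇒ +0.002680;  D = +0.001092+0.002447i
d^4_{3,-4}: single k=0 term ⇒ -0.000428;  D = -0.000200-0.000379i
d^4_{4,-4}: single k=0 term ⇒ +0.000045;  D = +0.000024+0.000039i
Y_4^{m'}(θ=0.1251,φ=5.14) and Σ D·Y over m':
  (+0.0207+0.7098i)·(-0.0000-0.0001i)  (-0.0565-0.5977i)·(-0.0023-0.0007i)  (+0.0533+0.3315i)·(-0.0201+0.0232i)  (-0.0316-0.1384i)·(+0.0945+0.2074i)  (+0.0135+0.0455i)·(+0.7813+0.0000i)  (-0.0044-0.0119i)·(-0.0945+0.2074i)  (+0.0011+0.0024i)·(-0.0201-0.0232i)  (-0.0002-0.0004i)·(+0.0023-0.0007i)  (+0.0000+0.0000i)·(-0.0000+0.0001i)
Y_4^-4(R⁻¹ n̂) = +0.030250+0.011991i

Re=0.0302 Im=0.0120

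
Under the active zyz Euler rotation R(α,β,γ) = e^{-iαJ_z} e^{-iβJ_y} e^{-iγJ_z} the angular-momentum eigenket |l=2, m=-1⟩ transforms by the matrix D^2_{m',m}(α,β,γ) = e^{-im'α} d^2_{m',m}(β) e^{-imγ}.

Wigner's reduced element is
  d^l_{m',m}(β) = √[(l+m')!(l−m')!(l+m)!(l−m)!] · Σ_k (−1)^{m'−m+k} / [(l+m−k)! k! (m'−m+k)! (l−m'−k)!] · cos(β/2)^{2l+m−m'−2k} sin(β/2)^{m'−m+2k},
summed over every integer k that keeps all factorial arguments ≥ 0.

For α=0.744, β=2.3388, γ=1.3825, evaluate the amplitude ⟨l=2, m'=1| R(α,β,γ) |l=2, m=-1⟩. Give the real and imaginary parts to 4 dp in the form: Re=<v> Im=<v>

D^2_{1,-1}(0.744,2.3388,1.3825) = e^{-i·1·0.744}·d^2_{1,-1}(2.3388)·e^{-i·-1·1.3825}. Compute d first:
c=cos(2.3388/2)=0.390704, s=sin(2.3388/2)=0.920516; N=√[6·1·1·6]=6.000000
k∈{0,1} keeps every argument non-negative
  k=0: (−1)^2·6.0000/(2)·0.3907^2·0.9205^2 = +0.388043
  k=1: (−1)^3·6.0000/(6)·0.3907^0·0.9205^4 = -0.718003
d^2_{1,-1}(2.3388) = +0.388043 -0.718003 = -0.329959
Phases: e^{-i·(1)·0.744}=+0.735766-0.677236i, e^{-i·(-1)·1.3825}=+0.187186+0.982325i ⇒ D=-0.264954-0.196653i

Re=-0.2650 Im=-0.1967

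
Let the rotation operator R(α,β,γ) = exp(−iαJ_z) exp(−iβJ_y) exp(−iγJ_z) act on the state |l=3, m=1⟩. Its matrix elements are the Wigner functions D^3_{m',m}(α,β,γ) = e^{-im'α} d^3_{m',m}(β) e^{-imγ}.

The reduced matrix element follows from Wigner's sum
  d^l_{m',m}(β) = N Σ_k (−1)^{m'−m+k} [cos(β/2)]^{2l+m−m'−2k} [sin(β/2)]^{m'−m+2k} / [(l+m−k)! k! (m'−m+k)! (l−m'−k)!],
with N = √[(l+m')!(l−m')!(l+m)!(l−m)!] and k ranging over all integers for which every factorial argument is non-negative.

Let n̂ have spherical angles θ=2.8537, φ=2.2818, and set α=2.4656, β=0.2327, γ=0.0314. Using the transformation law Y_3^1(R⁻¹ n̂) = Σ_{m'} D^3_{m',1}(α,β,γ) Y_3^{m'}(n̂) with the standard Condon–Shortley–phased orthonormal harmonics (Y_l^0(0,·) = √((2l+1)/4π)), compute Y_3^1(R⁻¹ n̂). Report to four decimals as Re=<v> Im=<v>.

Need the full column D^3_{m',1} for m'=−3..3 at α=2.4656, β=0.2327, γ=0.0314.
cos(β/2)=0.993239, sin(β/2)=0.116088
d^3_{-3,1}: single k=4 term ⇒ +0.000694;  D = +0.000326+0.000613i
d^3_{-2,1}: k∈[3..4] ⇒ +0.009695 -0.000066 = +0.009629;  D = +0.001794-0.009460i
d^3_{-1,1}: k∈[2..4] ⇒ +0.078693 -0.001433 +0.000002 = +0.077263;  D = -0.058724+0.050209i
d^3_{0,1}: k∈[1..3] ⇒ +0.388728 -0.015931 +0.000073 = +0.372870;  D = +0.372686-0.011706i
d^3_{1,1}: k∈[0..2] ⇒ +0.960113 -0.104925 +0.001075 = +0.856264;  D = -0.684450-0.514506i
d^3_{2,1}: k∈[0..1] ⇒ -0.354858 +0.009695 = -0.345163;  D = -0.085465-0.334415i
d^3_{3,1}: single k=0 term ⇒ +0.050796;  D = +0.020981-0.046261i
Y_3^{m'}(θ=2.8537,φ=2.2818) and Σ D·Y over m':
  (+0.0003+0.0006i)·(+0.0081-0.0051i)  (+0.0018-0.0095i)·(+0.0117-0.0781i)  (-0.0587+0.0502i)·(-0.2154-0.2501i)  (+0.3727-0.0117i)·(-0.5714+0.0000i)  (-0.6844-0.5145i)·(+0.2154-0.2501i)  (-0.0855-0.3344i)·(+0.0117+0.0781i)  (+0.0210-0.0463i)·(-0.0081-0.0051i)
Y_3^1(R⁻¹ n̂) = -0.439838+0.060337i

Re=-0.4398 Im=0.0603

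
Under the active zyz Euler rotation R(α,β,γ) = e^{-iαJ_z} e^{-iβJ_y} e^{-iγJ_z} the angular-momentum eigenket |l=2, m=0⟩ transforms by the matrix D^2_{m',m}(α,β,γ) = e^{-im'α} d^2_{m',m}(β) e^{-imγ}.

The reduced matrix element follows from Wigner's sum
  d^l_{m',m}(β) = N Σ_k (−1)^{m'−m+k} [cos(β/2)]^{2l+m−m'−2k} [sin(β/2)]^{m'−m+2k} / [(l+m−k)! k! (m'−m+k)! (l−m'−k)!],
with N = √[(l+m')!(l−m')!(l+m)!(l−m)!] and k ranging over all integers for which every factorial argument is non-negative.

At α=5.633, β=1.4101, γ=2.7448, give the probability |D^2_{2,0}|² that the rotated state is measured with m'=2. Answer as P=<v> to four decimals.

First d^2_{2,0}(β=1.4101), then the phase factors e^{-i(2)α} and e^{-i(0)γ}:
c=cos(1.4101/2)=0.761579, s=sin(1.4101/2)=0.648072; N=√[24·1·2·2]=9.797959
k: max(0,(0)−(2))=0 … min(2+(0),2−(2))=0
  k=0: (−1)^2·9.7980/(4)·0.7616^2·0.6481^2 = +0.596695
d^2_{2,0}(1.4101) = +0.596695
|D^2_{2,0}|² = |d^2_{2,0}(β)|² = (+0.596695)² = 0.356044 (the z-rotation phases have unit modulus)

P=0.3560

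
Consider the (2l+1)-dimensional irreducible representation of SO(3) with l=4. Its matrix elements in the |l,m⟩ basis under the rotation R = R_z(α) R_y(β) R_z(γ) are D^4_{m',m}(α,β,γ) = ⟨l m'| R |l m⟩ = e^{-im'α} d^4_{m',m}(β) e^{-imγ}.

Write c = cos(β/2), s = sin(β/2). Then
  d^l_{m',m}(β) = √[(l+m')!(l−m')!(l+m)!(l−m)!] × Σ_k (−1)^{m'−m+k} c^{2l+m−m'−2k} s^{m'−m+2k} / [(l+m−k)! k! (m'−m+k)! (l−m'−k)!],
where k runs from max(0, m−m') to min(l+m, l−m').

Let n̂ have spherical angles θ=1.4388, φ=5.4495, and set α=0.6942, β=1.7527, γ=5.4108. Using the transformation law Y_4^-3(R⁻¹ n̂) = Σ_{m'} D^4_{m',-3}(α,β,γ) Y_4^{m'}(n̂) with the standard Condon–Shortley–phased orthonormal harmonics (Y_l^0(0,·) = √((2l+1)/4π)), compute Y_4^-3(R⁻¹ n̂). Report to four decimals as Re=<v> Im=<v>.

Re=-0.0182 Im=0.0133

Need the full column D^4_{m',-3} for m'=−4..4 at α=0.6942, β=1.7527, γ=5.4108.
cos(β/2)=0.639960, sin(β/2)=0.768408
d^4_{-4,-3}: single k=1 term ⇒ +0.095545;  D = +0.094330+0.015188i
d^4_{-3,-3}: k∈[0..1] ⇒ +0.028133 -0.283922 = -0.255789;  D = -0.220105+0.130314i
d^4_{-2,-3}: k∈[0..1] ⇒ -0.126394 +0.546670 = +0.420277;  D = +0.140965-0.395931i
d^4_{-1,-3}: k∈[0..1] ⇒ +0.321937 -0.773568 = -0.451630;  D = +0.155779+0.423914i
d^4_{0,-3}: k∈[0..1] ⇒ -0.576241 +0.830773 = +0.254532;  D = -0.220324-0.127451i
d^4_{1,-3}: k∈[0..1] ⇒ +0.773568 -0.669157 = +0.104411;  D = -0.102910+0.017640i
d^4_{2,-3}: k∈[0..1] ⇒ -0.788141 +0.378757 = -0.409384;  D = +0.265866-0.311305i
d^4_{3,-3}: k∈[0..1] ⇒ +0.590141 -0.121545 = +0.468596;  D = -0.005920+0.468559i
d^4_{4,-3}: single k=0 term ⇒ -0.286313;  D = -0.180380-0.222347i
Y_4^{m'}(θ=1.4388,φ=5.4495) and Σ D·Y over m':
  (+0.0943+0.0152i)·(-0.4194-0.0820i)  (-0.2201+0.1303i)·(-0.1287+0.0959i)  (+0.1410-0.3959i)·(+0.0279-0.2875i)  (+0.1558+0.4239i)·(-0.1194-0.1316i)  (-0.2203-0.1275i)·(+0.2635+0.0000i)  (-0.1029+0.0176i)·(+0.1194-0.1316i)  (+0.2659-0.3113i)·(+0.0279+0.2875i)  (-0.0059+0.4686i)·(+0.1287+0.0959i)  (-0.1804-0.2223i)·(-0.4194+0.0820i)
Y_4^-3(R⁻¹ n̂) = -0.018162+0.013343i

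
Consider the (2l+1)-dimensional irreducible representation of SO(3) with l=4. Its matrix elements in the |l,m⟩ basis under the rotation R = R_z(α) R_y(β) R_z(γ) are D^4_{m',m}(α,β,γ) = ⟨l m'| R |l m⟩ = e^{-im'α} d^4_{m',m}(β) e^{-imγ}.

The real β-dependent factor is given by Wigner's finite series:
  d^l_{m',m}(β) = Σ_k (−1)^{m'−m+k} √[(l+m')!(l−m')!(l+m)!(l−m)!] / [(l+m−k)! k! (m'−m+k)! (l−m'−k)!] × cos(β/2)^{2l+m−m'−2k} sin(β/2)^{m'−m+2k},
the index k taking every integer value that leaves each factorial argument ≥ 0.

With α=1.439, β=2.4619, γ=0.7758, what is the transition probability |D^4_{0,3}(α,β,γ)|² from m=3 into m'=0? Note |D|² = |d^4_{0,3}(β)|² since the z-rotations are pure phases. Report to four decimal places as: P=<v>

P=0.0816

D^4_{0,3}(1.439,2.4619,0.7758) = e^{-i·0·1.439}·d^4_{0,3}(2.4619)·e^{-i·3·0.7758}. Compute d first:
c=cos(2.4619/2)=0.333342, s=sin(2.4619/2)=0.942806; N=√[24·24·5040·1]=1703.830978
k: max(0,(3)−(0))=3 … min(4+(3),4−(0))=4
  k=3: (−1)^0·1703.8310/(144)·0.3333^5·0.9428^3 = +0.040811
  k=4: (−1)^1·1703.8310/(144)·0.3333^3·0.9428^5 = -0.326472
d^4_{0,3}(2.4619) = +0.040811 -0.326472 = -0.285661
|D^4_{0,3}|² = |d^4_{0,3}(β)|² = (-0.285661)² = 0.081602 (the z-rotation phases have unit modulus)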